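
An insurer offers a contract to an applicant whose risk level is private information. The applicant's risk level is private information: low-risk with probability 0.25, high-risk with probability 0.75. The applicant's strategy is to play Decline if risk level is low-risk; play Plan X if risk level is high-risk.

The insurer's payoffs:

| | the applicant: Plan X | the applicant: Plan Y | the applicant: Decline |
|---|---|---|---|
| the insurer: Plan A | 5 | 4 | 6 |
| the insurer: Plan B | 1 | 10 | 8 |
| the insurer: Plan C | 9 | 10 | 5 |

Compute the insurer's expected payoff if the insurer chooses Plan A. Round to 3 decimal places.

Take the expectation over the applicant's risk level, weighting each type's action by its prior probability.
E[Plan A] = 0.25·6 + 0.75·5 = 1.5 + 3.75 = 5.25

5.250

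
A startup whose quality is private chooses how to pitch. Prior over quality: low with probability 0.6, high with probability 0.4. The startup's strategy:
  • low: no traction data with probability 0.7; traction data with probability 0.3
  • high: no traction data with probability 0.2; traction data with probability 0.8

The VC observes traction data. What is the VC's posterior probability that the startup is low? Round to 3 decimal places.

0.360

P(traction data) = 0.6·0.3 + 0.4·0.8 = 0.5
P(low | traction data) = (0.6·0.3) / 0.5 = 0.18 / 0.5 = 0.36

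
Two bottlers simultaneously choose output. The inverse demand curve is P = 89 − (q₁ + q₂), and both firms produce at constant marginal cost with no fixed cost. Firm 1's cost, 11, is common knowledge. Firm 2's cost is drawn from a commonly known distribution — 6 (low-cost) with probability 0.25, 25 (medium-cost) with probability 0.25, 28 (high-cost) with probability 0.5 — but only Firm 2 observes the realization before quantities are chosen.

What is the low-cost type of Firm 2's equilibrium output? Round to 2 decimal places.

Type-c best response for Firm 2: q₂(c) = (89 − c)/2 − q₁/2.
Firm 1 maximizes expected profit; its first-order condition is 89 − 2q₁ − E[q₂] − 11 = 0.
Substituting E[q₂] and solving: E[c₂] = 21.75, so q₁ = (89 − 2·11 + 21.75)/3 = 29.5833.
q₂(low-cost) = (89 − 6 − 29.5833)/2 = 26.7083.

26.71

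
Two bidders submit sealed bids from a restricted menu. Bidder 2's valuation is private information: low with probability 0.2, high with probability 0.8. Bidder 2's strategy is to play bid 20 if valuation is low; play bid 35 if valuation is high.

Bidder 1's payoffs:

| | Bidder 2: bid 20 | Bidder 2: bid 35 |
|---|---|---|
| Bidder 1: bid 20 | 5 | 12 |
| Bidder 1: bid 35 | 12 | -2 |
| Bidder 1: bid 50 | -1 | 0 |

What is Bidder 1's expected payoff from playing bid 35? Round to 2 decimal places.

0.80

E[bid 35] = 0.2·12 + 0.8·(-2) = 2.4 + (-1.6) = 0.8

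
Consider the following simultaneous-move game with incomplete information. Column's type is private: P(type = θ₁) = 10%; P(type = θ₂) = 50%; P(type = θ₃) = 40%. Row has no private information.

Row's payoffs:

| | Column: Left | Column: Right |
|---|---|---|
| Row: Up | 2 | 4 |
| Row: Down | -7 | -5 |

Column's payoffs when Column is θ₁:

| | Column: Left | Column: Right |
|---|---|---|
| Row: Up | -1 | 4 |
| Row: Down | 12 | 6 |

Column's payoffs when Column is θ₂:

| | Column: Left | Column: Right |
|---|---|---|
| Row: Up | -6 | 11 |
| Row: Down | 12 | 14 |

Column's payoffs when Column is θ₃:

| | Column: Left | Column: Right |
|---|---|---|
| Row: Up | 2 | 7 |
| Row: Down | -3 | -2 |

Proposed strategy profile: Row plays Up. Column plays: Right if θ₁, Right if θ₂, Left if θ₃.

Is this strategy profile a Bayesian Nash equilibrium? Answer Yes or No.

A profile is a BNE iff every type of every player is best-responding given beliefs about the other side.
Row plays Up: E[Up] = 0.1·(4) + 0.5·(4) + 0.4·(2) = 3.2; E[Down] = -5.8. Best-responding. ✓
Column (type θ₁), facing Up: Left gives -1, Right gives 4. Proposed Right is best. ✓
Column (type θ₂), facing Up: Left gives -6, Right gives 11. Proposed Right is best. ✓
Column (type θ₃), facing Up: Left gives 2, Right gives 7. Proposed Left is not best — profitable deviation exists. ✗

No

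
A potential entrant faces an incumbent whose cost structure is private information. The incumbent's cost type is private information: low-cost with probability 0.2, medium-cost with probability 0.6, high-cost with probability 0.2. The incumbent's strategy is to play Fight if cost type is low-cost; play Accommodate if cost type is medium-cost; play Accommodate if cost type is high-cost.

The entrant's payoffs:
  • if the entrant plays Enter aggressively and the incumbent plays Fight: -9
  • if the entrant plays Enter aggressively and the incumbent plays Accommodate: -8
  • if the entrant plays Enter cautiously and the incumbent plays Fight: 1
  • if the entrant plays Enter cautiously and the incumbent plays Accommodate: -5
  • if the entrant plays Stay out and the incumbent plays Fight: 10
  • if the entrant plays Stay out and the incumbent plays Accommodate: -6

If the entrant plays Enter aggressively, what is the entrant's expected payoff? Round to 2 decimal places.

-8.20

E[Enter aggressively] = 0.2·(-9) + 0.6·(-8) + 0.2·(-8) = (-1.8) + (-4.8) + (-1.6) = -8.2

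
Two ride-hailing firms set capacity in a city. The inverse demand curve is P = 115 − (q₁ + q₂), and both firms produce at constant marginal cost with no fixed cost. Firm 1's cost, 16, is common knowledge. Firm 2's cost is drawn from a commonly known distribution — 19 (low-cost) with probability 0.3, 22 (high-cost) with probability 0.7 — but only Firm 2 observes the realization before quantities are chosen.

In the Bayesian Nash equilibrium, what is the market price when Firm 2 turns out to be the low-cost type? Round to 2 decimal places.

49.65

Type-c best response for Firm 2: q₂(c) = (115 − c)/2 − q₁/2.
Firm 1 maximizes expected profit; its first-order condition is 115 − 2q₁ − E[q₂] − 16 = 0.
Substituting E[q₂] and solving: E[c₂] = 21.1, so q₁ = (115 − 2·16 + 21.1)/3 = 34.7.
q₂(low-cost) = 30.65, so P = 115 − (34.7 + 30.65) = 49.65.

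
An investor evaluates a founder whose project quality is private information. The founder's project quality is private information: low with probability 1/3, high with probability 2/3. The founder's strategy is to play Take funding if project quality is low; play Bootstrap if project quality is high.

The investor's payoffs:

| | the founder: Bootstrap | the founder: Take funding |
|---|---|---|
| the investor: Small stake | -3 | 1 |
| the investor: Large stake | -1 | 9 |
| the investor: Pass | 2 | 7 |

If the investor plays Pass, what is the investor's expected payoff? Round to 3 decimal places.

E[Pass] = 1/3·7 + 2/3·2 = 7/3 + 4/3 = 11/3

3.667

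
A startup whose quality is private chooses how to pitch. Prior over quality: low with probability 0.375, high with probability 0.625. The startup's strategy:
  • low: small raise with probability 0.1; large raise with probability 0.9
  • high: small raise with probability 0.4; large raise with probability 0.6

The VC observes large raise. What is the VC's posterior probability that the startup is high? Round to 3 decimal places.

P(large raise) = 0.375·0.9 + 0.625·0.6 = 0.7125
P(high | large raise) = (0.625·0.6) / 0.7125 = 0.375 / 0.7125 = 0.526316

0.526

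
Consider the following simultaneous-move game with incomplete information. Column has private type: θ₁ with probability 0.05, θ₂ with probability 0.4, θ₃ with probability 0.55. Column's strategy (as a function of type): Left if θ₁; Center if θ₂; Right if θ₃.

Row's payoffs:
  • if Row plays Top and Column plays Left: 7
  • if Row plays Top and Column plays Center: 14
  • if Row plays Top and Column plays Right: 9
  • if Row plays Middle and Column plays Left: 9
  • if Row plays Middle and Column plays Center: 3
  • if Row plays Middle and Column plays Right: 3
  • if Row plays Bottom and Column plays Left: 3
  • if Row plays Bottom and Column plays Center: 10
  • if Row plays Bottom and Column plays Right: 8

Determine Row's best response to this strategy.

E[Top] = 0.05·(7) + 0.4·(14) + 0.55·(9) = 10.9
E[Middle] = 0.05·(9) + 0.4·(3) + 0.55·(3) = 3.3
E[Bottom] = 0.05·(3) + 0.4·(10) + 0.55·(8) = 8.55
Best response: Top (10.9 is the largest).

Top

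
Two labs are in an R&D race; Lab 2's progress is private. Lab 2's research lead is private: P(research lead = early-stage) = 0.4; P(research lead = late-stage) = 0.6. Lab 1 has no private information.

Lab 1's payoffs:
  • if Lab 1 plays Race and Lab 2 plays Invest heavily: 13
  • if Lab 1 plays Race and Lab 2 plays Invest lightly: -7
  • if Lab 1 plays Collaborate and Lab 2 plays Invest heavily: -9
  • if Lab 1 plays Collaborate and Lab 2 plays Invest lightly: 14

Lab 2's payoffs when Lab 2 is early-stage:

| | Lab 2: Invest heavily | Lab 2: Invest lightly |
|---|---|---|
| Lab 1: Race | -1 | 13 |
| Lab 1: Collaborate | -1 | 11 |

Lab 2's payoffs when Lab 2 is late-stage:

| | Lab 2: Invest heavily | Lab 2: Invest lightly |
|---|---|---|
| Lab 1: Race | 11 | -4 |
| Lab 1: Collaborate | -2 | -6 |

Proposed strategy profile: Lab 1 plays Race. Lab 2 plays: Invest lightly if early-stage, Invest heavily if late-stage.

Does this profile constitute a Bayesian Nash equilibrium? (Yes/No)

A profile is a BNE iff every type of every player is best-responding given beliefs about the other side.
Lab 1 plays Race: E[Race] = 0.4·(-7) + 0.6·(13) = 5; E[Collaborate] = 0.2. Best-responding. ✓
Lab 2 (research lead early-stage), facing Race: Invest heavily gives -1, Invest lightly gives 13. Proposed Invest lightly is best. ✓
Lab 2 (research lead late-stage), facing Race: Invest heavily gives 11, Invest lightly gives -4. Proposed Invest heavily is best. ✓

Yes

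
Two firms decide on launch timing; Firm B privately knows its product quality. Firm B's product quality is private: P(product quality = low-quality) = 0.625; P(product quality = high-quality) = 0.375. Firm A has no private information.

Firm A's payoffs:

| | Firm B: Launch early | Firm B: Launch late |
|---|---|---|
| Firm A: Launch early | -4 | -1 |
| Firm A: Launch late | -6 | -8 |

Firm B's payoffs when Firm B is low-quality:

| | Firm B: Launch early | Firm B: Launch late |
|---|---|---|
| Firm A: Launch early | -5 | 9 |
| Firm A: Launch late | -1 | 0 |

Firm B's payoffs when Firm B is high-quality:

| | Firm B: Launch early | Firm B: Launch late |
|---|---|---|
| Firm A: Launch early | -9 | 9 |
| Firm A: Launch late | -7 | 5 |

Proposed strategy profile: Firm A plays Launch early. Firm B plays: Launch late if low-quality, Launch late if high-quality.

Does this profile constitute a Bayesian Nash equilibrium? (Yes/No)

Yes

Firm A plays Launch early: E[Launch early] = 0.625·(-1) + 0.375·(-1) = -1; E[Launch late] = -8. Best-responding. ✓
Firm B (product quality low-quality), facing Launch early: Launch early gives -5, Launch late gives 9. Proposed Launch late is best. ✓
Firm B (product quality high-quality), facing Launch early: Launch early gives -9, Launch late gives 9. Proposed Launch late is best. ✓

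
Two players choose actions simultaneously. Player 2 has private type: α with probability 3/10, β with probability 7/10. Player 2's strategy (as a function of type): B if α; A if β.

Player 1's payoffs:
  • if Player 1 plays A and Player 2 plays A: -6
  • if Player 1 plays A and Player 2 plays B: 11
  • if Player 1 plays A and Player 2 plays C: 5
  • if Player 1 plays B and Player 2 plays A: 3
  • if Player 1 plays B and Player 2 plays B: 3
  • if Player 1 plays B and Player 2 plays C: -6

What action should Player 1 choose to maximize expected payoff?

E[A] = 3/10·(11) + 7/10·(-6) = -9/10
E[B] = 3/10·(3) + 7/10·(3) = 3
Best response: B (3 is the largest).

B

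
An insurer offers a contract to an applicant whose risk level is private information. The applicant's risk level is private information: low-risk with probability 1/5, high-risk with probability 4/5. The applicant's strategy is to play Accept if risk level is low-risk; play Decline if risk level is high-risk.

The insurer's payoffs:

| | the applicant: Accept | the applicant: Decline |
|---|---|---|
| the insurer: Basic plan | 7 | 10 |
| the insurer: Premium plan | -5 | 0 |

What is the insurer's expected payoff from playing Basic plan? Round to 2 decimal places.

E[Basic plan] = 1/5·7 + 4/5·10 = 7/5 + 8 = 47/5

9.40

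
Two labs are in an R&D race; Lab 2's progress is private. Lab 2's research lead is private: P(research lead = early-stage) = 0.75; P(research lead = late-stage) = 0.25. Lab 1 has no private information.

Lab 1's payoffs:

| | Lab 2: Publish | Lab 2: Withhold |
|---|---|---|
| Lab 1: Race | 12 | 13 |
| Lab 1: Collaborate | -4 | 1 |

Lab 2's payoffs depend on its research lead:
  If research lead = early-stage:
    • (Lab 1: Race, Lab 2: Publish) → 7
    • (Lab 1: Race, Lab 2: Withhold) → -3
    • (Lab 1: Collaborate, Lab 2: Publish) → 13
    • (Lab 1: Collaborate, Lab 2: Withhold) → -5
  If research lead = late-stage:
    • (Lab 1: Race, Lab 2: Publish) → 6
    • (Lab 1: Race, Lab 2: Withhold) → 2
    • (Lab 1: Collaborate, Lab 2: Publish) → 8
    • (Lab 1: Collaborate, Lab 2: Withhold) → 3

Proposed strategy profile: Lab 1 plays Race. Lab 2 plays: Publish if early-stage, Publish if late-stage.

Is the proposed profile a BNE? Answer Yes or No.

Lab 1 plays Race: E[Race] = 0.75·(12) + 0.25·(12) = 12; E[Collaborate] = -4. Best-responding. ✓
Lab 2 (research lead early-stage), facing Race: Publish gives 7, Withhold gives -3. Proposed Publish is best. ✓
Lab 2 (research lead late-stage), facing Race: Publish gives 6, Withhold gives 2. Proposed Publish is best. ✓

Yes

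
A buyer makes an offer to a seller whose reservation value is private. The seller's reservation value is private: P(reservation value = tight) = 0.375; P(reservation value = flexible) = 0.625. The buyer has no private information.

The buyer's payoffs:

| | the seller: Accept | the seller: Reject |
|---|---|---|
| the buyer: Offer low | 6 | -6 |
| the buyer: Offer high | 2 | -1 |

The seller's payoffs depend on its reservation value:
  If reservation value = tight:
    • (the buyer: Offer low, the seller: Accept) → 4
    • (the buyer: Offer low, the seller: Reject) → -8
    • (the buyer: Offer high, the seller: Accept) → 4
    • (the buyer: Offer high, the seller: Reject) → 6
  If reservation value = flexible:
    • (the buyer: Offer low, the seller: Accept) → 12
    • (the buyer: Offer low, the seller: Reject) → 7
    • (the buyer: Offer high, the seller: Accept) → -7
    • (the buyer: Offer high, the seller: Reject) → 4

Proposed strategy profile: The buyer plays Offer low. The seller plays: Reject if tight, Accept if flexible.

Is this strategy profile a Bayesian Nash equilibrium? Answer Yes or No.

No

A profile is a BNE iff every type of every player is best-responding given beliefs about the other side.
The buyer plays Offer low: E[Offer low] = 0.375·(-6) + 0.625·(6) = 1.5; E[Offer high] = 0.875. Best-responding. ✓
The seller (reservation value tight), facing Offer low: Accept gives 4, Reject gives -8. Proposed Reject is not best — profitable deviation exists. ✗
The seller (reservation value flexible), facing Offer low: Accept gives 12, Reject gives 7. Proposed Accept is best. ✓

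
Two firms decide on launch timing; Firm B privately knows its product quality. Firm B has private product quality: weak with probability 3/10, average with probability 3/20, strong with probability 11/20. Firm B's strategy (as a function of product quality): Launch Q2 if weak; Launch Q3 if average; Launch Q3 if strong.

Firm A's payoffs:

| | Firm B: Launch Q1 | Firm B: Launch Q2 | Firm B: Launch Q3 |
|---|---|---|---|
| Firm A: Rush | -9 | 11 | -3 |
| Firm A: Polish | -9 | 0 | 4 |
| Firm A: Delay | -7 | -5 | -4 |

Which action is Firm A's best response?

Compute Firm A's expected payoff for each action, taking the expectation over Firm B's type.
E[Rush] = 3/10·(11) + 3/20·(-3) + 11/20·(-3) = 6/5
E[Polish] = 3/10·(0) + 3/20·(4) + 11/20·(4) = 14/5
E[Delay] = 3/10·(-5) + 3/20·(-4) + 11/20·(-4) = -43/10
Best response: Polish (14/5 is the largest).

Polish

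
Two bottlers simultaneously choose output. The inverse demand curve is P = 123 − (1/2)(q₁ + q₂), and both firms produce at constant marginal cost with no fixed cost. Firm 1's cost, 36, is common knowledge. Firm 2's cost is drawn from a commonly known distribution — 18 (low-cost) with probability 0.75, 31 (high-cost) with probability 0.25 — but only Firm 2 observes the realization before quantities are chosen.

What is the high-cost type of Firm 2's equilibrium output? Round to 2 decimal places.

67.92

Type-c best response for Firm 2: q₂(c) = (123 − c) − q₁/2.
Firm 1 maximizes expected profit; its first-order condition is 123 − q₁ − (1/2)E[q₂] − 36 = 0.
Substituting E[q₂] and solving: E[c₂] = 21.25, so q₁ = (123 − 2·36 + 21.25)/(3/2) = 48.1667.
q₂(high-cost) = (123 − 31 − (1/2)·48.1667) = 67.9167.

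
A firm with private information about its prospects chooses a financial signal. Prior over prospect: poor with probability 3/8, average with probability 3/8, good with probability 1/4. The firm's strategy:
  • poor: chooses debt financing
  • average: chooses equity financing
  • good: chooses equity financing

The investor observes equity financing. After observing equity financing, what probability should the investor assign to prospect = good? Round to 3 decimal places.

0.400

Apply Bayes' rule using the sender's strategy as the likelihood.
P(equity financing) = (3/8)·0 + (3/8)·1 + (1/4)·1 = 5/8
P(good | equity financing) = ((1/4)·1) / (5/8) = (1/4) / (5/8) = 2/5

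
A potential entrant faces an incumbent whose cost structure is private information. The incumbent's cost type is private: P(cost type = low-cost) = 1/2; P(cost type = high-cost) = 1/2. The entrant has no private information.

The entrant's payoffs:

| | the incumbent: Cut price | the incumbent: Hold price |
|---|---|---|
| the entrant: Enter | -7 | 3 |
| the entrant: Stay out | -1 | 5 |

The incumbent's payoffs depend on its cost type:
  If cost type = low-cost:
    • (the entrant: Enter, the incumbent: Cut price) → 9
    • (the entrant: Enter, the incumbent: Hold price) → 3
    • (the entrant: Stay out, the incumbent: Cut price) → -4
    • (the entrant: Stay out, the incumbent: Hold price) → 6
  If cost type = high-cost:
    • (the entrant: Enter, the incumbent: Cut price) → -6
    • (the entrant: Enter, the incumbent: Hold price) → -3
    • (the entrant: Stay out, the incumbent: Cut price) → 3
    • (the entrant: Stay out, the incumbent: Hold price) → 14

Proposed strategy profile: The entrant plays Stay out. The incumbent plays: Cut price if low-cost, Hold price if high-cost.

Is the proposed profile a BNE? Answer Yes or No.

No

A profile is a BNE iff every type of every player is best-responding given beliefs about the other side.
The entrant plays Stay out: E[Stay out] = 1/2·(-1) + 1/2·(5) = 2; E[Enter] = -2. Best-responding. ✓
The incumbent (cost type low-cost), facing Stay out: Cut price gives -4, Hold price gives 6. Proposed Cut price is not best — profitable deviation exists. ✗
The incumbent (cost type high-cost), facing Stay out: Cut price gives 3, Hold price gives 14. Proposed Hold price is best. ✓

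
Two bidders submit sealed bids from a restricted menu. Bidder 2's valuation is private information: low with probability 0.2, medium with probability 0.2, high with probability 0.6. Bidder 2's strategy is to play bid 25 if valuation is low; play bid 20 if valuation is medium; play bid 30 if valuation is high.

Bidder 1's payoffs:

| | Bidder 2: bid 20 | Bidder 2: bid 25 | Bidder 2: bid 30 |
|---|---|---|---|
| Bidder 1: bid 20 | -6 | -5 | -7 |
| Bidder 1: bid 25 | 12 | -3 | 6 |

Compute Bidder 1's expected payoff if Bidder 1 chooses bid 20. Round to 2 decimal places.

-6.40

Take the expectation over Bidder 2's valuation, weighting each type's action by its prior probability.
E[bid 20] = 0.2·(-5) + 0.2·(-6) + 0.6·(-7) = (-1) + (-1.2) + (-4.2) = -6.4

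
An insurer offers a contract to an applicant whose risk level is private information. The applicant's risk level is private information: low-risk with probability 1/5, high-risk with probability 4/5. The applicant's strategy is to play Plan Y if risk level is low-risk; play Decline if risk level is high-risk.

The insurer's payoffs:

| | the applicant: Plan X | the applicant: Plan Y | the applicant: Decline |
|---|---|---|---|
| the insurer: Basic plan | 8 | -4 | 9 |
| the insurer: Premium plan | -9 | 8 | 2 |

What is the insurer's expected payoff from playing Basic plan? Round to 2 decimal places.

6.40

E[Basic plan] = 1/5·(-4) + 4/5·9 = (-4/5) + 36/5 = 32/5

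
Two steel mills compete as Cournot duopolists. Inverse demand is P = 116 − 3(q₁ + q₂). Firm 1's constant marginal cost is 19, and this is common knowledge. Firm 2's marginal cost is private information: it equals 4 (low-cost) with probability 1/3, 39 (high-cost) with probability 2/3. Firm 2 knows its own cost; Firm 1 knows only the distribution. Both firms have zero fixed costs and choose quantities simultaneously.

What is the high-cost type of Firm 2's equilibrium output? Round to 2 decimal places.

Type-c best response for Firm 2: q₂(c) = (116 − c)/6 − q₁/2.
Firm 1 maximizes expected profit; its first-order condition is 116 − 6q₁ − 3E[q₂] − 19 = 0.
Substituting E[q₂] and solving: E[c₂] = 27.3333, so q₁ = (116 − 2·19 + 27.3333)/9 = 11.7037.
q₂(high-cost) = (116 − 39 − 3·11.7037)/6 = 6.98148.

6.98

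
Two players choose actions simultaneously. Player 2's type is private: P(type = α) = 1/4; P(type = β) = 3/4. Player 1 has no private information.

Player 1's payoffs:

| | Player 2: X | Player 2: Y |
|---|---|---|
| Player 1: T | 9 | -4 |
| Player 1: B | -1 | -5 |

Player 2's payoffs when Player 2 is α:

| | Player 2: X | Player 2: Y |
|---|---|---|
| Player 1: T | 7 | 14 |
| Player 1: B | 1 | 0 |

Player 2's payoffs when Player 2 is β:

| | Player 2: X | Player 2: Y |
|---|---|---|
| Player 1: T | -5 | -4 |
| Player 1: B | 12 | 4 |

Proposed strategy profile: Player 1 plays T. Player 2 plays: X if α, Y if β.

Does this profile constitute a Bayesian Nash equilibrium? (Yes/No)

Player 1 plays T: E[T] = 1/4·(9) + 3/4·(-4) = -3/4; E[B] = -4. Best-responding. ✓
Player 2 (type α), facing T: X gives 7, Y gives 14. Proposed X is not best — profitable deviation exists. ✗
Player 2 (type β), facing T: X gives -5, Y gives -4. Proposed Y is best. ✓

No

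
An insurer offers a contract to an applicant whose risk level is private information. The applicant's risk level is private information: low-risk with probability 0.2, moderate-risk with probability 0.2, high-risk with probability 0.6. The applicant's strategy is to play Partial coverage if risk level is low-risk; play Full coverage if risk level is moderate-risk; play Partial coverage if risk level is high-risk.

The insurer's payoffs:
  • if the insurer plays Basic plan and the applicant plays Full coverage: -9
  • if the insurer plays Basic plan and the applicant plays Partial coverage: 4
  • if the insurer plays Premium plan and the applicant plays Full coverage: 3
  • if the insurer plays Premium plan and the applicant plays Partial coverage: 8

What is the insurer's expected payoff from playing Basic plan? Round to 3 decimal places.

E[Basic plan] = 0.2·4 + 0.2·(-9) + 0.6·4 = 0.8 + (-1.8) + 2.4 = 1.4

1.400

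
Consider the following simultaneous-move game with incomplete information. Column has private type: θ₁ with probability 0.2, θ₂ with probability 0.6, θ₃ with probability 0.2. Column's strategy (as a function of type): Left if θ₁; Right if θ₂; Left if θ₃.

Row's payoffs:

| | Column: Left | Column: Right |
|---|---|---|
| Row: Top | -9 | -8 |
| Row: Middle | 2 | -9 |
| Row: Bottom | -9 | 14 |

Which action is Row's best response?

E[Top] = 0.2·(-9) + 0.6·(-8) + 0.2·(-9) = -8.4
E[Middle] = 0.2·(2) + 0.6·(-9) + 0.2·(2) = -4.6
E[Bottom] = 0.2·(-9) + 0.6·(14) + 0.2·(-9) = 4.8
Best response: Bottom (4.8 is the largest).

Bottom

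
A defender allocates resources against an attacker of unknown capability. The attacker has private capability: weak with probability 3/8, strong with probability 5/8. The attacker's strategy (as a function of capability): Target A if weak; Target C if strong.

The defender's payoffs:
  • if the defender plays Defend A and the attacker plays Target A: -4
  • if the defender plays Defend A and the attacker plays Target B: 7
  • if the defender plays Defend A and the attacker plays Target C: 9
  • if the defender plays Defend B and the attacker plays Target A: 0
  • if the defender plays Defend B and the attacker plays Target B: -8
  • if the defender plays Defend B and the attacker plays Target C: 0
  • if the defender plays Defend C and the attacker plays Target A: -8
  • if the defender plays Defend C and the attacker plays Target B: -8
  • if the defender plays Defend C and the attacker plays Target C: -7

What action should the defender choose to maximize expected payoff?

Defend A

E[Defend A] = 3/8·(-4) + 5/8·(9) = 33/8
E[Defend B] = 3/8·(0) + 5/8·(0) = 0
E[Defend C] = 3/8·(-8) + 5/8·(-7) = -59/8
Best response: Defend A (33/8 is the largest).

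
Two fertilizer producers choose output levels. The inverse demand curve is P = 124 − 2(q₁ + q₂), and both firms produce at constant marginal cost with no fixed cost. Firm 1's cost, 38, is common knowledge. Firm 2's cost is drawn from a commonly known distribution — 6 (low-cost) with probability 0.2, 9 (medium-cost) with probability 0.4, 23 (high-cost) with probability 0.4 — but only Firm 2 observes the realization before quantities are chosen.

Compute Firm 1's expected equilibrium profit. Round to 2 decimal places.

Each type of Firm 2 best-responds to q₁; Firm 1 best-responds to the expected q₂ over Firm 2's types.
Firm 2 with cost c maximizes (124 − 2(q₁+q₂) − c)·q₂, giving q₂(c) = (124 − c − 2q₁)/4.
E[c₂] = 0.2·6 + 0.4·9 + 0.4·23 = 14
Firm 1's FOC against E[q₂] yields q₁ = (124 − 2·38 + E[c₂])/6 = (124 − 76 + 14)/6 = 10.3333.
E[P] = 124 − 2·(q₁ + E[q₂]) = 58.6667; Firm 1's expected profit = (E[P] − 38)·q₁ = (58.6667 − 38)·10.3333 = 213.556.

213.56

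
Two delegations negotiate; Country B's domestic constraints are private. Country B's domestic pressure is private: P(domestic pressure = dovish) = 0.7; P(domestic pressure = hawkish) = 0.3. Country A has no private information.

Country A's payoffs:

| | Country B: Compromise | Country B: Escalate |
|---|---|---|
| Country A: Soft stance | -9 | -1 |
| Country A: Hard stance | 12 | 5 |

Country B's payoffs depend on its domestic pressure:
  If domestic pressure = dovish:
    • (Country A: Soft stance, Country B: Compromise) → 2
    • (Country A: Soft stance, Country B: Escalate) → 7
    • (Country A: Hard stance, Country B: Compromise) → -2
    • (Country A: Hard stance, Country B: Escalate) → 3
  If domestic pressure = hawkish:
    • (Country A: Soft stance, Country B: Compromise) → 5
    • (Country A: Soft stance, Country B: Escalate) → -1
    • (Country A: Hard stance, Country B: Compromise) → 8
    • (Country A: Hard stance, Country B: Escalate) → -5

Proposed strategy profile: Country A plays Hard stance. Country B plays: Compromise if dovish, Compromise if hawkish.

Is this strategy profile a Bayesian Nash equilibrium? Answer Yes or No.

Country A plays Hard stance: E[Hard stance] = 0.7·(12) + 0.3·(12) = 12; E[Soft stance] = -9. Best-responding. ✓
Country B (domestic pressure dovish), facing Hard stance: Compromise gives -2, Escalate gives 3. Proposed Compromise is not best — profitable deviation exists. ✗
Country B (domestic pressure hawkish), facing Hard stance: Compromise gives 8, Escalate gives -5. Proposed Compromise is best. ✓

No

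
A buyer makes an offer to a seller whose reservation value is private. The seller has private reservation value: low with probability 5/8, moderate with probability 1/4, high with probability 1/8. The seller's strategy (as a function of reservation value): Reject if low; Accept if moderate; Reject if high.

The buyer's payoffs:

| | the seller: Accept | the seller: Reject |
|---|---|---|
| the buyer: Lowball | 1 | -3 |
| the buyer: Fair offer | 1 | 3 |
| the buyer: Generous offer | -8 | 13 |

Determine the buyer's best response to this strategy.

Compute the buyer's expected payoff for each action, taking the expectation over the seller's type.
E[Lowball] = 5/8·(-3) + 1/4·(1) + 1/8·(-3) = -2
E[Fair offer] = 5/8·(3) + 1/4·(1) + 1/8·(3) = 5/2
E[Generous offer] = 5/8·(13) + 1/4·(-8) + 1/8·(13) = 31/4
Best response: Generous offer (31/4 is the largest).

Generous offer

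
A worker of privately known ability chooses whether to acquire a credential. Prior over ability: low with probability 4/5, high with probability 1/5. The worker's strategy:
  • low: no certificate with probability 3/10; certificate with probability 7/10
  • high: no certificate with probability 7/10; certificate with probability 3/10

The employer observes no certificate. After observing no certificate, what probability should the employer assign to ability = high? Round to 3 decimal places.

0.368

P(no certificate) = (4/5)·(3/10) + (1/5)·(7/10) = 19/50
P(high | no certificate) = ((1/5)·(7/10)) / (19/50) = (7/50) / (19/50) = 7/19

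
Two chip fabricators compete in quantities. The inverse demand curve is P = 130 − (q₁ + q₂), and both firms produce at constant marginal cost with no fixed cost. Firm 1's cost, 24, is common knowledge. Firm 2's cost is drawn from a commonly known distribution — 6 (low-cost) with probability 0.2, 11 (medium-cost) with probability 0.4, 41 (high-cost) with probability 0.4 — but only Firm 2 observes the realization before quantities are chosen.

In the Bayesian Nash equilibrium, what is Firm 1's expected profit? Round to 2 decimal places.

Each type of Firm 2 best-responds to q₁; Firm 1 best-responds to the expected q₂ over Firm 2's types.
Firm 2 with cost c maximizes (130 − (q₁+q₂) − c)·q₂, giving q₂(c) = (130 − c − q₁)/2.
E[c₂] = 0.2·6 + 0.4·11 + 0.4·41 = 22
Firm 1's FOC against E[q₂] yields q₁ = (130 − 2·24 + E[c₂])/3 = (130 − 48 + 22)/3 = 34.6667.
E[P] = 130 − (q₁ + E[q₂]) = 58.6667; Firm 1's expected profit = (E[P] − 24)·q₁ = (58.6667 − 24)·34.6667 = 1201.78.

1201.78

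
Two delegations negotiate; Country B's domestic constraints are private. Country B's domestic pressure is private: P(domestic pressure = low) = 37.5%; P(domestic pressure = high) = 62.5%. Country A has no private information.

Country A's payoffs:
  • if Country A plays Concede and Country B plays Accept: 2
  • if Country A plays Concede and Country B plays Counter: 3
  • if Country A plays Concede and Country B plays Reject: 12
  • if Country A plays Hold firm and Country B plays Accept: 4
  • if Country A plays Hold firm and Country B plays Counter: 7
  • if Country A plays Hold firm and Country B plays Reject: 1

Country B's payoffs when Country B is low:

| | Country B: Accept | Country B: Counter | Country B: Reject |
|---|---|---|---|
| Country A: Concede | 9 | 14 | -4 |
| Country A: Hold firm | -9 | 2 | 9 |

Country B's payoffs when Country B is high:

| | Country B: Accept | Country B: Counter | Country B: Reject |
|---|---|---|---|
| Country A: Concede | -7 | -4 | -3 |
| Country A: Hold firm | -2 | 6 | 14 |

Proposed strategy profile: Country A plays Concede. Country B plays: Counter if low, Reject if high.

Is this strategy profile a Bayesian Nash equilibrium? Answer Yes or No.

Country A plays Concede: E[Concede] = 0.375·(3) + 0.625·(12) = 8.625; E[Hold firm] = 3.25. Best-responding. ✓
Country B (domestic pressure low), facing Concede: Accept gives 9, Counter gives 14, Reject gives -4. Proposed Counter is best. ✓
Country B (domestic pressure high), facing Concede: Accept gives -7, Counter gives -4, Reject gives -3. Proposed Reject is best. ✓

Yes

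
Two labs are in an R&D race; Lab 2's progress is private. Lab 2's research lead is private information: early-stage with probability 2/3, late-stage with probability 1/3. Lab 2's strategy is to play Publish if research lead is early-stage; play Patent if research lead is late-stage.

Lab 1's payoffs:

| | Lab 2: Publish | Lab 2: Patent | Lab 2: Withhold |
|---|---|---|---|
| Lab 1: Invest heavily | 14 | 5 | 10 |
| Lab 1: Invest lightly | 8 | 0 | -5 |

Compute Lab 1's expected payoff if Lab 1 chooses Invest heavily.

Take the expectation over Lab 2's research lead, weighting each type's action by its prior probability.
E[Invest heavily] = 2/3·14 + 1/3·5 = 28/3 + 5/3 = 11

11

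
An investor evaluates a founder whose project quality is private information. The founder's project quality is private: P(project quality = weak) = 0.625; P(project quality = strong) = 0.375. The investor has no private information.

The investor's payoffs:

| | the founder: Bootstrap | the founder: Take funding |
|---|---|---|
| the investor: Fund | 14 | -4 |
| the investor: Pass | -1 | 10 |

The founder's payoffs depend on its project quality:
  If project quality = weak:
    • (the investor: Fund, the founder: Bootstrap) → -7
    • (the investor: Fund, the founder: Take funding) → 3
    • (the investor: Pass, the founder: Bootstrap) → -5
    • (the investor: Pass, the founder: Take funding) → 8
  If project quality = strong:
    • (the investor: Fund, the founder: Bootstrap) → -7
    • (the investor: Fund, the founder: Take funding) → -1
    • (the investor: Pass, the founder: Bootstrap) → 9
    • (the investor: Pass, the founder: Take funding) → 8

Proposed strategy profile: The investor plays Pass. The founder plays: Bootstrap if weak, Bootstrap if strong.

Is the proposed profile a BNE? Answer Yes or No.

The investor plays Pass: E[Pass] = 0.625·(-1) + 0.375·(-1) = -1; E[Fund] = 14. Not best-responding. ✗
The founder (project quality weak), facing Pass: Bootstrap gives -5, Take funding gives 8. Proposed Bootstrap is not best — profitable deviation exists. ✗
The founder (project quality strong), facing Pass: Bootstrap gives 9, Take funding gives 8. Proposed Bootstrap is best. ✓

No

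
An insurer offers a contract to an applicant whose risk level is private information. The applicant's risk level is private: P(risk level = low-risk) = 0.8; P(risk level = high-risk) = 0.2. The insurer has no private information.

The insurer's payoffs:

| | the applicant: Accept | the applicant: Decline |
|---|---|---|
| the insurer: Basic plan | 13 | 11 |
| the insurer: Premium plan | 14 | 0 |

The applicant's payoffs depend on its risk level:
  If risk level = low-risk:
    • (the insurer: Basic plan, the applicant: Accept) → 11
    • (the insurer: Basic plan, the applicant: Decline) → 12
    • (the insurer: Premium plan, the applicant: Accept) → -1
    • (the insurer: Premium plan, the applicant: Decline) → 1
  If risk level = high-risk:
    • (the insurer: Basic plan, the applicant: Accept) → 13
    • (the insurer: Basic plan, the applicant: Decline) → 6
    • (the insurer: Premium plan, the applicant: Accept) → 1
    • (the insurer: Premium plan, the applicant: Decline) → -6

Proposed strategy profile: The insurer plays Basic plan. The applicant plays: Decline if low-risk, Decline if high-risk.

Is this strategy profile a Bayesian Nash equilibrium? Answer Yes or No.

No

A profile is a BNE iff every type of every player is best-responding given beliefs about the other side.
The insurer plays Basic plan: E[Basic plan] = 0.8·(11) + 0.2·(11) = 11; E[Premium plan] = 0. Best-responding. ✓
The applicant (risk level low-risk), facing Basic plan: Accept gives 11, Decline gives 12. Proposed Decline is best. ✓
The applicant (risk level high-risk), facing Basic plan: Accept gives 13, Decline gives 6. Proposed Decline is not best — profitable deviation exists. ✗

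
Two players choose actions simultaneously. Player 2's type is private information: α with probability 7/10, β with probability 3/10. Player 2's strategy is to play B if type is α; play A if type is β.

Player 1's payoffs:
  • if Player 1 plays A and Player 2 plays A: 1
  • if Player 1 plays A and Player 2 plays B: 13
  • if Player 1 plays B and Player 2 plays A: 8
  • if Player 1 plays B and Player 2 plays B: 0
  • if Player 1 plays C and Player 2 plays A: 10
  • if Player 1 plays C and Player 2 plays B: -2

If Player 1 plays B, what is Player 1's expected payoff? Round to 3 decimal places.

2.400

E[B] = 7/10·0 + 3/10·8 = 0 + 12/5 = 12/5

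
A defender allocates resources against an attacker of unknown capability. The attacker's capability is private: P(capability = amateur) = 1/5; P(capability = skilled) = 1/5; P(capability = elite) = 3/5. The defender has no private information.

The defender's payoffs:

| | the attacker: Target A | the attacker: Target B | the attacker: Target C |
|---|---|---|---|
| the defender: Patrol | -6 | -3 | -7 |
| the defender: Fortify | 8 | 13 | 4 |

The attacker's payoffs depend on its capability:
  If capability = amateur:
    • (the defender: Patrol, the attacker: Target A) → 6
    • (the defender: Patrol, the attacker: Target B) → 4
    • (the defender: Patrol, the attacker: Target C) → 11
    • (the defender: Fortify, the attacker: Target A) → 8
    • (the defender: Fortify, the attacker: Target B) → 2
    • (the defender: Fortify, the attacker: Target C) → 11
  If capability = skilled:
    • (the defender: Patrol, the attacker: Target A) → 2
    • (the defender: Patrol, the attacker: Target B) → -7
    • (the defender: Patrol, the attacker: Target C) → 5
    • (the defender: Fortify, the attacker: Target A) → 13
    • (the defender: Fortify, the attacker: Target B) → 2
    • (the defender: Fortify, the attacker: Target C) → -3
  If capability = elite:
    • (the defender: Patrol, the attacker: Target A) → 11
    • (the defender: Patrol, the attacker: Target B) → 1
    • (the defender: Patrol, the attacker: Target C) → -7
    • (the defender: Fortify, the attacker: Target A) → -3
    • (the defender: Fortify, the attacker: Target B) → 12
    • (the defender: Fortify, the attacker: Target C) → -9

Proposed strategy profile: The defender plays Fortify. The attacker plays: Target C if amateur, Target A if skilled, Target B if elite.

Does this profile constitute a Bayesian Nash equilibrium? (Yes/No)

Yes

The defender plays Fortify: E[Fortify] = 1/5·(4) + 1/5·(8) + 3/5·(13) = 51/5; E[Patrol] = -22/5. Best-responding. ✓
The attacker (capability amateur), facing Fortify: Target A gives 8, Target B gives 2, Target C gives 11. Proposed Target C is best. ✓
The attacker (capability skilled), facing Fortify: Target A gives 13, Target B gives 2, Target C gives -3. Proposed Target A is best. ✓
The attacker (capability elite), facing Fortify: Target A gives -3, Target B gives 12, Target C gives -9. Proposed Target B is best. ✓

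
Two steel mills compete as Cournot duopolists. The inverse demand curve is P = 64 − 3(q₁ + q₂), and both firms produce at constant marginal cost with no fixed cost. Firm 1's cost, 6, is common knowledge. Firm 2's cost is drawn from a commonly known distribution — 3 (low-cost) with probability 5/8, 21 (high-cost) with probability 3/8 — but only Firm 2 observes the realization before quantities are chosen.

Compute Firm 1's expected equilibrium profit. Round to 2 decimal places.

Type-c best response for Firm 2: q₂(c) = (64 − c)/6 − q₁/2.
Firm 1 maximizes expected profit; its first-order condition is 64 − 6q₁ − 3E[q₂] − 6 = 0.
Substituting E[q₂] and solving: E[c₂] = 9.75, so q₁ = (64 − 2·6 + 9.75)/9 = 6.86111.
E[P] = 64 − 3·(q₁ + E[q₂]) = 26.5833; Firm 1's expected profit = (E[P] − 6)·q₁ = (26.5833 − 6)·6.86111 = 141.225.

141.22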